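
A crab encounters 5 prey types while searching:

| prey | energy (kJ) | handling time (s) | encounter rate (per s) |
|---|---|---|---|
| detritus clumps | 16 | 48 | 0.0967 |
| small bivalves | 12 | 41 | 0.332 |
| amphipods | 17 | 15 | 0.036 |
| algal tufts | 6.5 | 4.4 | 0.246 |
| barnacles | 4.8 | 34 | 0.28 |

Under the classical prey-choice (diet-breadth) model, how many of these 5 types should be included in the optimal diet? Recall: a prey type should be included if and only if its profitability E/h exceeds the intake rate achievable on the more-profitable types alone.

2

Rank by E/h (kJ/s): algal tufts 1.48, amphipods 1.13, detritus clumps 0.333, small bivalves 0.293, barnacles 0.141. Include each in turn until the next type's E/h falls below the running intake rate.
Rate on top 1: 0.7679. amphipods: 1.13 > 0.7679 → include.
Rate on top 2: 0.8431. detritus clumps: 0.333 < 0.8431 → exclude; stop.
Optimal diet: algal tufts, amphipods — 2 of 5 types.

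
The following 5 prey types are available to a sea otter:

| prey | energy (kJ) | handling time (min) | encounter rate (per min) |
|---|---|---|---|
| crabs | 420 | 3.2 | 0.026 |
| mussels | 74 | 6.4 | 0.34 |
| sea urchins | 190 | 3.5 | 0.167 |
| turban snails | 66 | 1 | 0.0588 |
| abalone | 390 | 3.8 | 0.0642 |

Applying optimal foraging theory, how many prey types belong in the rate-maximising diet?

4

Profitabilities (E/h, kJ/min): crabs 131, abalone 103, turban snails 66, sea urchins 54.3, mussels 11.6. Add prey in this order while the next type's profitability exceeds the intake rate on those already taken.
Rate on top 1: 10.08. abalone: 103 > 10.08 → include.
Rate on top 2: 27.09. turban snails: 66 > 27.09 → include.
Rate on top 3: 28.74. sea urchins: 54.3 > 28.74 → include.
Rate on top 4: 36.32. mussels: 11.6 < 36.32 → exclude; stop.
Optimal diet: crabs, abalone, turban snails, sea urchins — 4 of 5 types.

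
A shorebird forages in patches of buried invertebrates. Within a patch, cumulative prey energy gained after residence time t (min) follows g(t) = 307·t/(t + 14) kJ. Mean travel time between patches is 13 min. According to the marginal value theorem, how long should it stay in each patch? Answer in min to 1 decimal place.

13.5 min

Optimal t* satisfies g'(t*) = g(t*)/(T + t*).
g'(t) = 307·14/(t + 14)². Setting 307·14/(t+14)² = 307t/[(t+14)(13+t)] gives 14(13+t) = t(t+14), so t² = 14×13 = 182.
t* = √182 = 13.49 min.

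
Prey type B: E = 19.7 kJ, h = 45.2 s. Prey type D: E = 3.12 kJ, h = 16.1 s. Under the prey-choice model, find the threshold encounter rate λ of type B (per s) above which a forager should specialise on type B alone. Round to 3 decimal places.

0.018 per s

The zero-one rule: include type D iff E₂/h₂ > λE₁/(1+λh₁). Equality gives the switch point.
λE₁h₂ = E₂ + λE₂h₁ ⇒ λ = E₂/(E₁h₂ − E₂h₁) = 3.12/(317.2 − 141) = 0.01771 per s.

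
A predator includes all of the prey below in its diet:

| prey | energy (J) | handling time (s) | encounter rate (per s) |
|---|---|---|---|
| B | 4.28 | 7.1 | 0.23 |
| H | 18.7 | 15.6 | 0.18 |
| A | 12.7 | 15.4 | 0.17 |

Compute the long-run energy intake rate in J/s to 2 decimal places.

R = Σλ_iE_i / (1 + Σλ_ih_i)
Numerator: 0.23×4.28 + 0.18×18.7 + 0.17×12.7 = 6.509
Denominator: 1 + 0.23×7.1 + 0.18×15.6 + 0.17×15.4 = 8.059
R = 6.509/8.059 = 0.8077 J/s

0.81 J/s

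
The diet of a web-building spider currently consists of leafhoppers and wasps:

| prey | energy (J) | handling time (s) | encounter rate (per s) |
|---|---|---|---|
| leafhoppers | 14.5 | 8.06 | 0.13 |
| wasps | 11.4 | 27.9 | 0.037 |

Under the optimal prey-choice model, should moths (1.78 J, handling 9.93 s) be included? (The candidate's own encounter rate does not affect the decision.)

No

On leafhoppers and wasps alone, R = ΣλE/(1+Σλh) = 2.307/3.08 = 0.7489 J/s.
Profitability of moths: 1.78/9.93 = 0.1793 J/s.
0.1793 < 0.7489, so adding moths would lower the average — exclude it.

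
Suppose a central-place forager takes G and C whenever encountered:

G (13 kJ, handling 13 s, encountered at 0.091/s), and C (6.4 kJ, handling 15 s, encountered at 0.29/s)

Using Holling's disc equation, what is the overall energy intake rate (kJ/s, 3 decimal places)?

R = (0.091×13 + 0.29×6.4) / (1 + 0.091×13 + 0.29×15) = 3.039/6.533 = 0.4652 kJ/s.

0.465 kJ/s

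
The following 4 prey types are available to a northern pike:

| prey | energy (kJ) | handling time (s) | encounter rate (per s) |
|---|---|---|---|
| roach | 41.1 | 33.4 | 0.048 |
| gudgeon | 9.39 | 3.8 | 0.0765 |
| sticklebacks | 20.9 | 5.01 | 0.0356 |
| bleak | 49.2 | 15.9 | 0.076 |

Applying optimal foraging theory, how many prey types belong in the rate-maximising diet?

Profitabilities (E/h, kJ/s): sticklebacks 4.17, bleak 3.09, gudgeon 2.47, roach 1.23. Add prey in this order while the next type's profitability exceeds the intake rate on those already taken.
Rate on top 1: 0.6314. bleak: 3.09 > 0.6314 → include.
Rate on top 2: 1.878. gudgeon: 2.47 > 1.878 → include.
Rate on top 3: 1.943. roach: 1.23 < 1.943 → exclude; stop.
Optimal diet: sticklebacks, bleak, gudgeon — 3 of 4 types.

3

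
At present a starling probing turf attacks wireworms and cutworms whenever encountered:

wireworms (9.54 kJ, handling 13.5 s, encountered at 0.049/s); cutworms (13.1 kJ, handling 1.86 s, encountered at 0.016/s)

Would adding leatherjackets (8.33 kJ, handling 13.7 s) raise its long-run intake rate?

Intake rate on the current diet: R = (0.049×9.54 + 0.016×13.1) / (1 + 0.049×13.5 + 0.016×1.86) = 0.6771/1.691 = 0.4003 kJ/s.
Profitability of leatherjackets: 8.33/13.7 = 0.608 kJ/s.
Since 0.608 > R, including leatherjackets increases the long-run rate.

Yes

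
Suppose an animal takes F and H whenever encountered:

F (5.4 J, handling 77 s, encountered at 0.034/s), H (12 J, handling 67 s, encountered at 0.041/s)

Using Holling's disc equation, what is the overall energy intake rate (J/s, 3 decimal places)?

R = (0.034×5.4 + 0.041×12) / (1 + 0.034×77 + 0.041×67) = 0.6756/6.365 = 0.1061 J/s.

0.106 J/s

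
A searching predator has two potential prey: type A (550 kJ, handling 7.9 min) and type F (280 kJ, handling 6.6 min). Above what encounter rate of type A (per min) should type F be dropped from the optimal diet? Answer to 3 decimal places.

0.197 per min

Drop type F once their profitability E₂/h₂ falls below the rate achievable on type A alone: E₂/h₂ = λE₁/(1 + λh₁).
Solve for λ: λE₁h₂ = E₂(1 + λh₁) → λ(E₁h₂ − E₂h₁) = E₂ → λ = E₂/(E₁h₂ − E₂h₁).
λ = 280/(550×6.6 − 280×7.9) = 280/1418 = 0.1975 per min.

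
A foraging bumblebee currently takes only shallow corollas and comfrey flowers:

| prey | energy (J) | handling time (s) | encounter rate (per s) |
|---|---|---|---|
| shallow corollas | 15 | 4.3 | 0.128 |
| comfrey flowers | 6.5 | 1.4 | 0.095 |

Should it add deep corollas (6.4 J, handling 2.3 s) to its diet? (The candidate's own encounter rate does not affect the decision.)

Intake rate on the current diet: R = (0.128×15 + 0.095×6.5) / (1 + 0.128×4.3 + 0.095×1.4) = 2.538/1.683 = 1.507 J/s.
deep corollas: E/h = 6.4/2.3 = 2.783 J/s.
Since 2.783 > R, including deep corollas increases the long-run rate.

Yes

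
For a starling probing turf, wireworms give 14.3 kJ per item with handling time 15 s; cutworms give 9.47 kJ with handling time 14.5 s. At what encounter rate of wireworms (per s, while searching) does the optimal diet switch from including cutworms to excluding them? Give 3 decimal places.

Drop cutworms once their profitability E₂/h₂ falls below the rate achievable on wireworms alone: E₂/h₂ = λE₁/(1 + λh₁).
Solve for λ: λE₁h₂ = E₂(1 + λh₁) → λ(E₁h₂ − E₂h₁) = E₂ → λ = E₂/(E₁h₂ − E₂h₁).
λ = 9.47/(14.3×14.5 − 9.47×15) = 9.47/65.3 = 0.145 per s.

0.145 per s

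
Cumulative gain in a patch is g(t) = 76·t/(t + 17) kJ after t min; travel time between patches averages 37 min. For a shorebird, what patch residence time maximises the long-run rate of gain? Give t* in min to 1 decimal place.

25.1 min

Maximise g(t)/(T+t): set derivative to zero → g'(t)(T+t) = g(t).
g'(t) = 76·17/(t + 17)². Setting 76·17/(t+17)² = 76t/[(t+17)(37+t)] gives 17(37+t) = t(t+17), so t² = 17×37 = 629.
t* = √629 = 25.08 min.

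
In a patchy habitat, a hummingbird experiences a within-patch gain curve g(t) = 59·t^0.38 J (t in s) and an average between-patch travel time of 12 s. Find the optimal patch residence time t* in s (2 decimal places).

By the marginal value theorem, leave when the instantaneous gain rate g'(t) equals the habitat-wide average g(t)/(T + t).
g'(t) = 0.38·59·t^-0.62. Setting 0.38·59·t^-0.62 = 59·t^0.38/(12+t) gives 0.38(12+t) = t, so 0.62·t = 0.38×12.
t* = 0.38×12/0.62 = 7.355 s.

7.35 s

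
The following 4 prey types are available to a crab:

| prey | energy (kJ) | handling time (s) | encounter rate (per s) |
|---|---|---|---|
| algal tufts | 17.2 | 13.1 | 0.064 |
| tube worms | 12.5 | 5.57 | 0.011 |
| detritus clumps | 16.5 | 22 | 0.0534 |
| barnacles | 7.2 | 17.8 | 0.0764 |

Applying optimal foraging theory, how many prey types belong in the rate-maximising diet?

3

Profitabilities (E/h, kJ/s): tube worms 2.24, algal tufts 1.31, detritus clumps 0.75, barnacles 0.404. Add prey in this order while the next type's profitability exceeds the intake rate on those already taken.
Rate on top 1: 0.1296. algal tufts: 1.31 > 0.1296 → include.
Rate on top 2: 0.6519. detritus clumps: 0.75 > 0.6519 → include.
Rate on top 3: 0.6894. barnacles: 0.404 < 0.6894 → exclude; stop.
Optimal diet: tube worms, algal tufts, detritus clumps — 3 of 4 types.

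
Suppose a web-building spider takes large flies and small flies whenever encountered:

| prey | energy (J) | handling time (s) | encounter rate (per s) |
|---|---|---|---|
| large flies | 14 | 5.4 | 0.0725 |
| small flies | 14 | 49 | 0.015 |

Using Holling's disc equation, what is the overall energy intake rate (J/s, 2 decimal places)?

Energy encountered per unit search time: 0.0725×14 + 0.015×14 = 1.225 J/s.
Handling time per unit search time: 0.0725×5.4 + 0.015×49 = 1.127.
Rate = 1.225/(1 + 1.127) = 0.5761 J/s.

0.58 J/s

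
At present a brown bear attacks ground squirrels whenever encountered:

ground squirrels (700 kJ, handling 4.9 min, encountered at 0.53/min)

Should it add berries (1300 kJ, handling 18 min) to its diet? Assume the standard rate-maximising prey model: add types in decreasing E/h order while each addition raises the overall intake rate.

On ground squirrels alone, R = ΣλE/(1+Σλh) = 371/3.597 = 103.1 kJ/min.
Profitability of berries: 1300/18 = 72.22 kJ/min.
72.22 < 103.1, so adding berries would lower the average — exclude it.

No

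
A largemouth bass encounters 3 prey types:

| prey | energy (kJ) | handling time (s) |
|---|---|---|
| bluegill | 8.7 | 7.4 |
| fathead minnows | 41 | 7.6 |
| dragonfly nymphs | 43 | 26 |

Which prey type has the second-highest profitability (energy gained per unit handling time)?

dragonfly nymphs

In descending order of E/h:
fathead minnows: 41/7.6 = 5.39 kJ/s
dragonfly nymphs: 43/26 = 1.65 kJ/s
bluegill: 8.7/7.4 = 1.18 kJ/s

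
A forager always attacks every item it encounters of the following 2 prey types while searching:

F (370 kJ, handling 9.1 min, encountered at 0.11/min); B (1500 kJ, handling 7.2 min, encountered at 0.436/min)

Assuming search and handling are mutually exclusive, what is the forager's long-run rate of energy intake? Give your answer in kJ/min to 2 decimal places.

135.15 kJ/min

Energy encountered per unit search time: 0.11×370 + 0.436×1500 = 694.7 kJ/min.
Handling time per unit search time: 0.11×9.1 + 0.436×7.2 = 4.14.
Rate = 694.7/(1 + 4.14) = 135.2 kJ/min.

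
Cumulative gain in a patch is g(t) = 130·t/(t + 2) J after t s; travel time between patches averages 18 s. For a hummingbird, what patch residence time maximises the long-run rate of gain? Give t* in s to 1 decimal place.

6.0 s

Optimal t* satisfies g'(t*) = g(t*)/(T + t*).
g'(t) = 130·2/(t + 2)². Setting 130·2/(t+2)² = 130t/[(t+2)(18+t)] gives 2(18+t) = t(t+2), so t² = 2×18 = 36.
t* = √36 = 6 s.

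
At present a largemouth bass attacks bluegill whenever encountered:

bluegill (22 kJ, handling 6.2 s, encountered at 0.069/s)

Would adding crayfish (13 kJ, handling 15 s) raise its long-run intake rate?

On bluegill alone, R = ΣλE/(1+Σλh) = 1.518/1.428 = 1.063 kJ/s.
crayfish: E/h = 13/15 = 0.8667 kJ/s.
0.8667 < 1.063, so adding crayfish would lower the average — exclude it.

No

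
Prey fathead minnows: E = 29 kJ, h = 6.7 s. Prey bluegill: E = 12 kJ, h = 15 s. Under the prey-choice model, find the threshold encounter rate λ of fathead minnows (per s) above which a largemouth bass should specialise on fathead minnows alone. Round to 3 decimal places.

0.034 per s

Drop bluegill once their profitability E₂/h₂ falls below the rate achievable on fathead minnows alone: E₂/h₂ = λE₁/(1 + λh₁).
Solve for λ: λE₁h₂ = E₂(1 + λh₁) → λ(E₁h₂ − E₂h₁) = E₂ → λ = E₂/(E₁h₂ − E₂h₁).
λ = 12/(29×15 − 12×6.7) = 12/354.6 = 0.03384 per s.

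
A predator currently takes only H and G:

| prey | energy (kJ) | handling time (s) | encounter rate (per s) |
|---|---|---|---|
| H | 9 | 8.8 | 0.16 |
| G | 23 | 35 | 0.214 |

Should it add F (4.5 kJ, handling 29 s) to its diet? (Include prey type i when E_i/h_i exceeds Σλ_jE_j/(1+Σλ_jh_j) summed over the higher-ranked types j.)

Intake rate on the current diet: R = (0.16×9 + 0.214×23) / (1 + 0.16×8.8 + 0.214×35) = 6.362/9.898 = 0.6428 kJ/s.
Profitability of F: 4.5/29 = 0.1552 kJ/s.
Since 0.1552 < R, time spent handling F is better spent searching.

No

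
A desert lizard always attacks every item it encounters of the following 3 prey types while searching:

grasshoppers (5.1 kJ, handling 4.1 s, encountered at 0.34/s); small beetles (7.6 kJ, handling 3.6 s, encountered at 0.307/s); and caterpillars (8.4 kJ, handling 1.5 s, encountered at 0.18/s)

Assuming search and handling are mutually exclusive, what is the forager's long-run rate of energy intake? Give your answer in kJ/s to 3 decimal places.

1.480 kJ/s

R = (0.34×5.1 + 0.307×7.6 + 0.18×8.4) / (1 + 0.34×4.1 + 0.307×3.6 + 0.18×1.5) = 5.579/3.769 = 1.48 kJ/s.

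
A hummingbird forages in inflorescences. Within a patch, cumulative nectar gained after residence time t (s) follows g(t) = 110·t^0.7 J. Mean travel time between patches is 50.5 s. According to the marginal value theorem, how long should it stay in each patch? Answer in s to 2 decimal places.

117.83 s

Optimal t* satisfies g'(t*) = g(t*)/(T + t*).
g'(t) = 0.7·110·t^-0.3. Setting 0.7·110·t^-0.3 = 110·t^0.7/(50.5+t) gives 0.7(50.5+t) = t, so 0.30·t = 0.7×50.5.
t* = 0.7×50.5/0.30 = 117.8 s.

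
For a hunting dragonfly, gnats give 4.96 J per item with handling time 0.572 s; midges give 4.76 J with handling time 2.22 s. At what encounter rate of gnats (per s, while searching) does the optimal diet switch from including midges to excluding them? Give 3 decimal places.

The zero-one rule: include midges iff E₂/h₂ > λE₁/(1+λh₁). Equality gives the switch point.
λE₁h₂ = E₂ + λE₂h₁ ⇒ λ = E₂/(E₁h₂ − E₂h₁) = 4.76/(11.01 − 2.723) = 0.5743 per s.

0.574 per s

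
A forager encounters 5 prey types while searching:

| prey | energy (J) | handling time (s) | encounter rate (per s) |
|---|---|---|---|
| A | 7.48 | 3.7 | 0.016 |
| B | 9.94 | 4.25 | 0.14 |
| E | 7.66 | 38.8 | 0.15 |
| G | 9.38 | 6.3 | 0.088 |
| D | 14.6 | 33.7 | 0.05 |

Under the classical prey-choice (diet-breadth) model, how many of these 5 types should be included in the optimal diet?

3

E/h in descending order: B 2.34, A 2.02, G 1.49, D 0.433, E 0.197 J/s. The optimal diet is the largest prefix of this list for which every included type satisfies E_i/h_i > R on the types above it.
Rate on top 1: 0.8725. A: 2.02 > 0.8725 → include.
Rate on top 2: 0.9136. G: 1.49 > 0.9136 → include.
Rate on top 3: 1.058. D: 0.433 < 1.058 → exclude; stop.
Optimal diet: B, A, G — 3 of 5 types.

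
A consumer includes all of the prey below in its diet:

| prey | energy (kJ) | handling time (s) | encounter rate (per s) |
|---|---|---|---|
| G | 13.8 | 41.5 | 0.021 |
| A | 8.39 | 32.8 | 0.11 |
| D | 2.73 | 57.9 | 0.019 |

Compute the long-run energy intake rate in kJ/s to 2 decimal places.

0.19 kJ/s

Energy encountered per unit search time: 0.021×13.8 + 0.11×8.39 + 0.019×2.73 = 1.265 kJ/s.
Handling time per unit search time: 0.021×41.5 + 0.11×32.8 + 0.019×57.9 = 5.58.
Rate = 1.265/(1 + 5.58) = 0.1922 kJ/s.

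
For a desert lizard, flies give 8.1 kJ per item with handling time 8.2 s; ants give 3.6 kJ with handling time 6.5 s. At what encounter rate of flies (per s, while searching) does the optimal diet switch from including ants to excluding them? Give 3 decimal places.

0.156 per s

Drop ants once their profitability E₂/h₂ falls below the rate achievable on flies alone: E₂/h₂ = λE₁/(1 + λh₁).
Solve for λ: λE₁h₂ = E₂(1 + λh₁) → λ(E₁h₂ − E₂h₁) = E₂ → λ = E₂/(E₁h₂ − E₂h₁).
λ = 3.6/(8.1×6.5 − 3.6×8.2) = 3.6/23.13 = 0.1556 per s.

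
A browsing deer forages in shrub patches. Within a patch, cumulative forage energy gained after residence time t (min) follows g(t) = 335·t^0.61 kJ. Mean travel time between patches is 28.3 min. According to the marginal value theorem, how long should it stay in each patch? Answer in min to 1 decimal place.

Maximise g(t)/(T+t): set derivative to zero → g'(t)(T+t) = g(t).
g'(t) = 0.61·335·t^-0.39. Setting 0.61·335·t^-0.39 = 335·t^0.61/(28.3+t) gives 0.61(28.3+t) = t, so 0.39·t = 0.61×28.3.
t* = 0.61×28.3/0.39 = 44.26 min.

44.3 min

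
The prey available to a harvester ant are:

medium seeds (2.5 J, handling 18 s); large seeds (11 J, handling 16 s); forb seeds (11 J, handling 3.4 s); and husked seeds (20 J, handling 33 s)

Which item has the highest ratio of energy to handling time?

Profitability E/h (J/s): medium seeds = 2.5/18 = 0.139, large seeds = 11/16 = 0.688, forb seeds = 11/3.4 = 3.24, husked seeds = 20/33 = 0.606.
Ranked: forb seeds > large seeds > husked seeds > medium seeds.

forb seeds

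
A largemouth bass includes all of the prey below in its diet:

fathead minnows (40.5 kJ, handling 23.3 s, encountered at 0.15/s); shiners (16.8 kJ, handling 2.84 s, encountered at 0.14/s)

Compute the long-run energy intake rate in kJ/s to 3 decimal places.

R = Σλ_iE_i / (1 + Σλ_ih_i)
Numerator: 0.15×40.5 + 0.14×16.8 = 8.427
Denominator: 1 + 0.15×23.3 + 0.14×2.84 = 4.893
R = 8.427/4.893 = 1.722 kJ/s

1.722 kJ/s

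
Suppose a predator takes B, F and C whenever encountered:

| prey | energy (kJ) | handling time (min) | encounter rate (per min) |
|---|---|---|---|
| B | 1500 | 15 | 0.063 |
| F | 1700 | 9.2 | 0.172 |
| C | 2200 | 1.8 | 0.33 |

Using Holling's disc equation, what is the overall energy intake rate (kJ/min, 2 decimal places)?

R = Σλ_iE_i / (1 + Σλ_ih_i)
Numerator: 0.063×1500 + 0.172×1700 + 0.33×2200 = 1113
Denominator: 1 + 0.063×15 + 0.172×9.2 + 0.33×1.8 = 4.121
R = 1113/4.121 = 270 kJ/min

270.03 kJ/min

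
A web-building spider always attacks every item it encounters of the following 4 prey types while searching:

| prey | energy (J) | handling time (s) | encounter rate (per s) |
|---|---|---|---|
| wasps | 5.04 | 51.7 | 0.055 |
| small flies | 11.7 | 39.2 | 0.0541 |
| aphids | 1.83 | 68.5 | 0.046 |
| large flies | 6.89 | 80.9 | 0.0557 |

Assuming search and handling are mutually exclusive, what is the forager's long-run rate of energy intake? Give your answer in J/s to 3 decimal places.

Energy encountered per unit search time: 0.055×5.04 + 0.0541×11.7 + 0.046×1.83 + 0.0557×6.89 = 1.378 J/s.
Handling time per unit search time: 0.055×51.7 + 0.0541×39.2 + 0.046×68.5 + 0.0557×80.9 = 12.62.
Rate = 1.378/(1 + 12.62) = 0.1012 J/s.

0.101 J/s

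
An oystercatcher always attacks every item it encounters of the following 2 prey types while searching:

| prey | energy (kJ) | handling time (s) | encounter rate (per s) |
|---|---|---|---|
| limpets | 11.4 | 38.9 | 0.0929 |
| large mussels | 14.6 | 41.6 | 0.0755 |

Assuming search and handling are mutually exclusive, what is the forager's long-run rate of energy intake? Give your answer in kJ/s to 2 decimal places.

0.28 kJ/s

R = Σλ_iE_i / (1 + Σλ_ih_i)
Numerator: 0.0929×11.4 + 0.0755×14.6 = 2.161
Denominator: 1 + 0.0929×38.9 + 0.0755×41.6 = 7.755
R = 2.161/7.755 = 0.2787 kJ/s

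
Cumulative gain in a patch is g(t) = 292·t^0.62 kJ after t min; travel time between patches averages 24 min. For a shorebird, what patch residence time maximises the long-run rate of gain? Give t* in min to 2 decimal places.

Optimal t* satisfies g'(t*) = g(t*)/(T + t*).
g'(t) = 0.62·292·t^-0.38. Setting 0.62·292·t^-0.38 = 292·t^0.62/(24+t) gives 0.62(24+t) = t, so 0.38·t = 0.62×24.
t* = 0.62×24/0.38 = 39.16 min.

39.16 min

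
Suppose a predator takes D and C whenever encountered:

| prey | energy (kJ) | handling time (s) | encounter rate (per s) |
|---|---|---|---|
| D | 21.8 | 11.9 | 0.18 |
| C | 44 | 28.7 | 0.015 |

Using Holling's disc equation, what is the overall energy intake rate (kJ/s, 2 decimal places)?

R = Σλ_iE_i / (1 + Σλ_ih_i)
Numerator: 0.18×21.8 + 0.015×44 = 4.584
Denominator: 1 + 0.18×11.9 + 0.015×28.7 = 3.572
R = 4.584/3.572 = 1.283 kJ/s

1.28 kJ/s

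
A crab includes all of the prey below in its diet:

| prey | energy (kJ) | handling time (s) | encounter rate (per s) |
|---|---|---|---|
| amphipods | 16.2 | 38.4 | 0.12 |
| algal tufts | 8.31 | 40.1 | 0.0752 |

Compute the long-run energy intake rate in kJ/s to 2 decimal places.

R = Σλ_iE_i / (1 + Σλ_ih_i)
Numerator: 0.12×16.2 + 0.0752×8.31 = 2.569
Denominator: 1 + 0.12×38.4 + 0.0752×40.1 = 8.624
R = 2.569/8.624 = 0.2979 kJ/s

0.30 kJ/s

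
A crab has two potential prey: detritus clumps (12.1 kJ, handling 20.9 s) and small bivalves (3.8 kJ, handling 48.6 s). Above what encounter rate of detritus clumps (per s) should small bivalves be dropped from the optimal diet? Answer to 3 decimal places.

The zero-one rule: include small bivalves iff E₂/h₂ > λE₁/(1+λh₁). Equality gives the switch point.
λE₁h₂ = E₂ + λE₂h₁ ⇒ λ = E₂/(E₁h₂ − E₂h₁) = 3.8/(588.1 − 79.42) = 0.007471 per s.

0.007 per s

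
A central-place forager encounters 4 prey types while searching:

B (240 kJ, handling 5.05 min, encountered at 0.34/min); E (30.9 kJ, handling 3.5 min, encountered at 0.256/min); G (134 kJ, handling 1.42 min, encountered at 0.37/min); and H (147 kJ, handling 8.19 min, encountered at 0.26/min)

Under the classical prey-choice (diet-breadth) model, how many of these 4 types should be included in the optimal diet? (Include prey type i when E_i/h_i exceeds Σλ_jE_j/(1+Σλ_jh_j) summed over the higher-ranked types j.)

2

Profitabilities (E/h, kJ/min): G 94.4, B 47.5, H 17.9, E 8.83. Add prey in this order while the next type's profitability exceeds the intake rate on those already taken.
Rate on top 1: 32.5. B: 47.5 > 32.5 → include.
Rate on top 2: 40.46. H: 17.9 < 40.46 → exclude; stop.
Optimal diet: G, B — 2 of 4 types.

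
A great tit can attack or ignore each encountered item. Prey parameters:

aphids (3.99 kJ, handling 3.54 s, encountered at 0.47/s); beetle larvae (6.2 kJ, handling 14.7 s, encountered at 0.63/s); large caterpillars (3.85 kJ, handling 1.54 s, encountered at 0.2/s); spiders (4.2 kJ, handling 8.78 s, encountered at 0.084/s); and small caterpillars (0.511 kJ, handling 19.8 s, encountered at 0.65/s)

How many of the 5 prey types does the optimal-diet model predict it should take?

E/h in descending order: large caterpillars 2.5, aphids 1.13, spiders 0.478, beetle larvae 0.422, small caterpillars 0.0258 kJ/s. The optimal diet is the largest prefix of this list for which every included type satisfies E_i/h_i > R on the types above it.
Rate on top 1: 0.5887. aphids: 1.13 > 0.5887 → include.
Rate on top 2: 0.8901. spiders: 0.478 < 0.8901 → exclude; stop.
Optimal diet: large caterpillars, aphids — 2 of 5 types.

2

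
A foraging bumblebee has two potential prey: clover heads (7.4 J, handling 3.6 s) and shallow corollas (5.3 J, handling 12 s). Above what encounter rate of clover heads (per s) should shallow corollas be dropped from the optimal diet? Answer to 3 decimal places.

0.076 per s

Drop shallow corollas once their profitability E₂/h₂ falls below the rate achievable on clover heads alone: E₂/h₂ = λE₁/(1 + λh₁).
Solve for λ: λE₁h₂ = E₂(1 + λh₁) → λ(E₁h₂ − E₂h₁) = E₂ → λ = E₂/(E₁h₂ − E₂h₁).
λ = 5.3/(7.4×12 − 5.3×3.6) = 5.3/69.72 = 0.07602 per s.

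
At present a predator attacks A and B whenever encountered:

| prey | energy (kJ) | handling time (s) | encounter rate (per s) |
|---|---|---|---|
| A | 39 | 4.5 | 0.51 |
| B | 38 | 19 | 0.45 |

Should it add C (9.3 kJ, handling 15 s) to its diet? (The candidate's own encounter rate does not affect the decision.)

Intake rate on the current diet: R = (0.51×39 + 0.45×38) / (1 + 0.51×4.5 + 0.45×19) = 36.99/11.85 = 3.123 kJ/s.
C: E/h = 9.3/15 = 0.62 kJ/s.
Since 0.62 < R, time spent handling C is better spent searching.

No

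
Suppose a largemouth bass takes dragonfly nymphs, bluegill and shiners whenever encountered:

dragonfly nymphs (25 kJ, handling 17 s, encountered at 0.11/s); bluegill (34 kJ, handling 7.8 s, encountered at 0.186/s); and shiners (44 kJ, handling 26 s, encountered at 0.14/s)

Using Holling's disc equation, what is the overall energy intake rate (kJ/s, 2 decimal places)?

R = Σλ_iE_i / (1 + Σλ_ih_i)
Numerator: 0.11×25 + 0.186×34 + 0.14×44 = 15.23
Denominator: 1 + 0.11×17 + 0.186×7.8 + 0.14×26 = 7.961
R = 15.23/7.961 = 1.914 kJ/s

1.91 kJ/s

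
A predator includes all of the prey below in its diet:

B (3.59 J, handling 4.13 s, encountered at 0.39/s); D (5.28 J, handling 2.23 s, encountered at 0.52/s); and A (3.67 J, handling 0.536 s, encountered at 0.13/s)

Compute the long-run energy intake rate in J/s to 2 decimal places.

R = Σλ_iE_i / (1 + Σλ_ih_i)
Numerator: 0.39×3.59 + 0.52×5.28 + 0.13×3.67 = 4.623
Denominator: 1 + 0.39×4.13 + 0.52×2.23 + 0.13×0.536 = 3.84
R = 4.623/3.84 = 1.204 J/s

1.20 J/s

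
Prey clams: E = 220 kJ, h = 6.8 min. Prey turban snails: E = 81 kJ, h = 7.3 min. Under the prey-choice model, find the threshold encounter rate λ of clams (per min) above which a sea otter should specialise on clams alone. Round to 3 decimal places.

0.077 per min

Drop turban snails once their profitability E₂/h₂ falls below the rate achievable on clams alone: E₂/h₂ = λE₁/(1 + λh₁).
Solve for λ: λE₁h₂ = E₂(1 + λh₁) → λ(E₁h₂ − E₂h₁) = E₂ → λ = E₂/(E₁h₂ − E₂h₁).
λ = 81/(220×7.3 − 81×6.8) = 81/1055 = 0.07676 per min.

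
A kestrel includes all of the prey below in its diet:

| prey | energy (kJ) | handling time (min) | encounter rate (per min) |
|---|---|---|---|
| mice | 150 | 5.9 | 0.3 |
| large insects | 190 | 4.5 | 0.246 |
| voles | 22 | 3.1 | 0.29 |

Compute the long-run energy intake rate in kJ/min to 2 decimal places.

Energy encountered per unit search time: 0.3×150 + 0.246×190 + 0.29×22 = 98.12 kJ/min.
Handling time per unit search time: 0.3×5.9 + 0.246×4.5 + 0.29×3.1 = 3.776.
Rate = 98.12/(1 + 3.776) = 20.54 kJ/min.

20.54 kJ/min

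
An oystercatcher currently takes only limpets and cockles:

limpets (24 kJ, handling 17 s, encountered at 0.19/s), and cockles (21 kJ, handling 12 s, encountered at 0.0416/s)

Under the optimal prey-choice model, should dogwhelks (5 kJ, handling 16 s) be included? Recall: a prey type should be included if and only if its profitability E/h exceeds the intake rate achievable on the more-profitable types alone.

No

On limpets and cockles alone, R = ΣλE/(1+Σλh) = 5.434/4.729 = 1.149 kJ/s.
Profitability of dogwhelks: 5/16 = 0.3125 kJ/s.
Since 0.3125 < R, time spent handling dogwhelks is better spent searching.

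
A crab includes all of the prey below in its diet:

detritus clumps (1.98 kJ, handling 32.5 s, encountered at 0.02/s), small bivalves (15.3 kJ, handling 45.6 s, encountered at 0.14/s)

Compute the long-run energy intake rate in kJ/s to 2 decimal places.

0.27 kJ/s

Energy encountered per unit search time: 0.02×1.98 + 0.14×15.3 = 2.182 kJ/s.
Handling time per unit search time: 0.02×32.5 + 0.14×45.6 = 7.034.
Rate = 2.182/(1 + 7.034) = 0.2715 kJ/s.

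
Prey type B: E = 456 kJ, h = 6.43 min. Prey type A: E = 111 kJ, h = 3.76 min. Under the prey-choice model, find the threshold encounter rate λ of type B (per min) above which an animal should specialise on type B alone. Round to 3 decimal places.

The zero-one rule: include type A iff E₂/h₂ > λE₁/(1+λh₁). Equality gives the switch point.
λE₁h₂ = E₂ + λE₂h₁ ⇒ λ = E₂/(E₁h₂ − E₂h₁) = 111/(1715 − 713.7) = 0.1109 per min.

0.111 per min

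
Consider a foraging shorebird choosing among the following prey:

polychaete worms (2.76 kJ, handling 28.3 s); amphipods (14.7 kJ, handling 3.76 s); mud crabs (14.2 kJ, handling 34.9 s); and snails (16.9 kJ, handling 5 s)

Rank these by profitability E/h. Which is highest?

Profitability E/h (kJ/s): polychaete worms = 2.76/28.3 = 0.0975, amphipods = 14.7/3.76 = 3.91, mud crabs = 14.2/34.9 = 0.407, snails = 16.9/5 = 3.38.
Ranked: amphipods > snails > mud crabs > polychaete worms.

amphipods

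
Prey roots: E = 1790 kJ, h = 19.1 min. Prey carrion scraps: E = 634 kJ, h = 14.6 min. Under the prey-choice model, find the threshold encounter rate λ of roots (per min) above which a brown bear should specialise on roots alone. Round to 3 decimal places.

At the threshold, the rate on roots alone equals the profitability of carrion scraps: λ·1790/(1 + λ·19.1) = 634/14.6 = 43.42.
Rearranging, λ(1790 − 43.42×19.1) = 43.42, so λ = 43.42/960.6 = 0.04521 per min.

0.045 per min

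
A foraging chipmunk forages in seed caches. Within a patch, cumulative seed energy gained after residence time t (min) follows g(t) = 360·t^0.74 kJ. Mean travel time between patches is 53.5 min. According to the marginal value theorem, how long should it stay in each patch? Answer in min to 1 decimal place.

152.3 min

Maximise g(t)/(T+t): set derivative to zero → g'(t)(T+t) = g(t).
g'(t) = 0.74·360·t^-0.26. Setting 0.74·360·t^-0.26 = 360·t^0.74/(53.5+t) gives 0.74(53.5+t) = t, so 0.26·t = 0.74×53.5.
t* = 0.74×53.5/0.26 = 152.3 min.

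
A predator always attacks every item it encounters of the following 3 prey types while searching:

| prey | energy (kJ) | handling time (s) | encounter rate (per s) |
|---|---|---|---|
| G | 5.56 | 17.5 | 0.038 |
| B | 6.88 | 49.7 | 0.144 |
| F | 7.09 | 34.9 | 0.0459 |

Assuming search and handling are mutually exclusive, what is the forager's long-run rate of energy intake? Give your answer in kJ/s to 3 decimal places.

R = (0.038×5.56 + 0.144×6.88 + 0.0459×7.09) / (1 + 0.038×17.5 + 0.144×49.7 + 0.0459×34.9) = 1.527/10.42 = 0.1465 kJ/s.

0.147 kJ/s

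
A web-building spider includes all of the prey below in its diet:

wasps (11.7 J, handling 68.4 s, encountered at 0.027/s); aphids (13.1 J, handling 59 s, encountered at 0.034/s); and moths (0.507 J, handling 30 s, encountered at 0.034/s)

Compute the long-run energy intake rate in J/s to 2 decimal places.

R = (0.027×11.7 + 0.034×13.1 + 0.034×0.507) / (1 + 0.027×68.4 + 0.034×59 + 0.034×30) = 0.7785/5.873 = 0.1326 J/s.

0.13 J/s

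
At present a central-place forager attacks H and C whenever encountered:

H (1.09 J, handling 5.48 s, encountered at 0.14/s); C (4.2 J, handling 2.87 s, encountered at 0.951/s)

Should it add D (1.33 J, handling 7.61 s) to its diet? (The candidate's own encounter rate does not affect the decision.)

No

Intake rate on the current diet: R = (0.14×1.09 + 0.951×4.2) / (1 + 0.14×5.48 + 0.951×2.87) = 4.147/4.497 = 0.9222 J/s.
Profitability of D: 1.33/7.61 = 0.1748 J/s.
0.1748 < 0.9222, so adding D would lower the average — exclude it.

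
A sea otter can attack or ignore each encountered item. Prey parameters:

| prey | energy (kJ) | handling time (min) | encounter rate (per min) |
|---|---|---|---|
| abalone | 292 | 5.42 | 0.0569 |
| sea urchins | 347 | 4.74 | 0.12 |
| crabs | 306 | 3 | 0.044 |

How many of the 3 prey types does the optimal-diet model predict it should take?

3

E/h in descending order: crabs 102, sea urchins 73.2, abalone 53.9 kJ/min. The optimal diet is the largest prefix of this list for which every included type satisfies E_i/h_i > R on the types above it.
Rate on top 1: 11.89. sea urchins: 73.2 > 11.89 → include.
Rate on top 2: 32.4. abalone: 53.9 > 32.4 → include.
Optimal diet: crabs, sea urchins, abalone — 3 of 3 types.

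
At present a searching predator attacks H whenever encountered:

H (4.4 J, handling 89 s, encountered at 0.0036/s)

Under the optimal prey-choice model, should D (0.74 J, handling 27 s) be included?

Yes

Intake rate on the current diet: R = (0.0036×4.4) / (1 + 0.0036×89) = 0.01584/1.32 = 0.012 J/s.
D: E/h = 0.74/27 = 0.02741 J/s.
0.02741 > 0.012, so adding D raises the average — include it.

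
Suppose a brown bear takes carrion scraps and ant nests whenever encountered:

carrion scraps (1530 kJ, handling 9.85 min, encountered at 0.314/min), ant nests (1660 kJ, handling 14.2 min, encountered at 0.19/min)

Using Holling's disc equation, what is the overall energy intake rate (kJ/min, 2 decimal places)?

R = (0.314×1530 + 0.19×1660) / (1 + 0.314×9.85 + 0.19×14.2) = 795.8/6.791 = 117.2 kJ/min.

117.19 kJ/min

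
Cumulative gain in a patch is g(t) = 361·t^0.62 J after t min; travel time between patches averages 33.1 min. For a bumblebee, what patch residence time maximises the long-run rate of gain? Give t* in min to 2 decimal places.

Optimal t* satisfies g'(t*) = g(t*)/(T + t*).
g'(t) = 0.62·361·t^-0.38. Setting 0.62·361·t^-0.38 = 361·t^0.62/(33.1+t) gives 0.62(33.1+t) = t, so 0.38·t = 0.62×33.1.
t* = 0.62×33.1/0.38 = 54.01 min.

54.01 min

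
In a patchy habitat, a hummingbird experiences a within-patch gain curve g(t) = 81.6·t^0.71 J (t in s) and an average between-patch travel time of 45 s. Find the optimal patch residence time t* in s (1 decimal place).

Optimal t* satisfies g'(t*) = g(t*)/(T + t*).
g'(t) = 0.71·81.6·t^-0.29. Setting 0.71·81.6·t^-0.29 = 81.6·t^0.71/(45+t) gives 0.71(45+t) = t, so 0.29·t = 0.71×45.
t* = 0.71×45/0.29 = 110.2 s.

110.2 s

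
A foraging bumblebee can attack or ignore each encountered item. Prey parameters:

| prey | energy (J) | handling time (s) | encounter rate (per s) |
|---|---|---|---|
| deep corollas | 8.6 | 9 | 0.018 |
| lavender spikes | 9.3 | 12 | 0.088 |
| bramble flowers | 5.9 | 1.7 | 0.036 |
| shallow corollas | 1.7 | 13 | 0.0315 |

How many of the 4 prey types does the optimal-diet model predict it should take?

Profitabilities (E/h, J/s): bramble flowers 3.47, deep corollas 0.956, lavender spikes 0.775, shallow corollas 0.131. Add prey in this order while the next type's profitability exceeds the intake rate on those already taken.
Rate on top 1: 0.2002. deep corollas: 0.956 > 0.2002 → include.
Rate on top 2: 0.3002. lavender spikes: 0.775 > 0.3002 → include.
Rate on top 3: 0.5202. shallow corollas: 0.131 < 0.5202 → exclude; stop.
Optimal diet: bramble flowers, deep corollas, lavender spikes — 3 of 4 types.

3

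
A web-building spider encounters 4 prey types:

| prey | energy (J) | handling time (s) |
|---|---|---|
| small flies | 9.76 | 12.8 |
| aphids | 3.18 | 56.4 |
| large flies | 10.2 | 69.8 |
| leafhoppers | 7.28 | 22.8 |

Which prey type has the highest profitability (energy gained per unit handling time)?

Profitability E/h (J/s): small flies = 9.76/12.8 = 0.762, aphids = 3.18/56.4 = 0.0564, large flies = 10.2/69.8 = 0.146, leafhoppers = 7.28/22.8 = 0.319.
Ranked: small flies > leafhoppers > large flies > aphids.

small flies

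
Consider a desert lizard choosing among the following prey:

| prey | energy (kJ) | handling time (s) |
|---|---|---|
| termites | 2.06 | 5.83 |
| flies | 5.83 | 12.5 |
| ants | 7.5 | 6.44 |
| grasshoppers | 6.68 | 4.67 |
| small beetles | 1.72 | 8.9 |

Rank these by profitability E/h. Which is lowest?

In descending order of E/h:
grasshoppers: 6.68/4.67 = 1.43 kJ/s
ants: 7.5/6.44 = 1.16 kJ/s
flies: 5.83/12.5 = 0.466 kJ/s
termites: 2.06/5.83 = 0.353 kJ/s
small beetles: 1.72/8.9 = 0.193 kJ/s

small beetles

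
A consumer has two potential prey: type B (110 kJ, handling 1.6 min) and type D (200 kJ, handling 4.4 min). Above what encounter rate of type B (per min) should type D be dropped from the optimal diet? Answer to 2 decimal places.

The zero-one rule: include type D iff E₂/h₂ > λE₁/(1+λh₁). Equality gives the switch point.
λE₁h₂ = E₂ + λE₂h₁ ⇒ λ = E₂/(E₁h₂ − E₂h₁) = 200/(484 − 320) = 1.22 per min.

1.22 per min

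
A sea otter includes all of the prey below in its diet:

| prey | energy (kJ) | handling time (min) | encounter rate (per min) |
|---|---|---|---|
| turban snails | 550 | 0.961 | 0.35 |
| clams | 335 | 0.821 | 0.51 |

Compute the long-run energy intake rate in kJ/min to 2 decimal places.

R = Σλ_iE_i / (1 + Σλ_ih_i)
Numerator: 0.35×550 + 0.51×335 = 363.4
Denominator: 1 + 0.35×0.961 + 0.51×0.821 = 1.755
R = 363.4/1.755 = 207 kJ/min

207.03 kJ/min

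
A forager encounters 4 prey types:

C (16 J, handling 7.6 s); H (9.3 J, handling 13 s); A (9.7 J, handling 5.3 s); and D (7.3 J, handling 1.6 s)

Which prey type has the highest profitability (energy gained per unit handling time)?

D

Profitability E/h (J/s): C = 16/7.6 = 2.11, H = 9.3/13 = 0.715, A = 9.7/5.3 = 1.83, D = 7.3/1.6 = 4.56.
Ranked: D > C > A > H.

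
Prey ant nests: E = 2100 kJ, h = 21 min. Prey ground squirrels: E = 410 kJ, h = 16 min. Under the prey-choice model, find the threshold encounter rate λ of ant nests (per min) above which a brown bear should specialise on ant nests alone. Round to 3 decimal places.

At the threshold, the rate on ant nests alone equals the profitability of ground squirrels: λ·2100/(1 + λ·21) = 410/16 = 25.62.
Rearranging, λ(2100 − 25.62×21) = 25.62, so λ = 25.62/1562 = 0.01641 per min.

0.016 per min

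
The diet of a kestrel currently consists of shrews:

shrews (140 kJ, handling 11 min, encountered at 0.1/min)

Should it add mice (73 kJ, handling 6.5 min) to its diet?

Yes

On shrews alone, R = ΣλE/(1+Σλh) = 14/2.1 = 6.667 kJ/min.
Profitability of mice: 73/6.5 = 11.23 kJ/min.
11.23 > 6.667, so adding mice raises the average — include it.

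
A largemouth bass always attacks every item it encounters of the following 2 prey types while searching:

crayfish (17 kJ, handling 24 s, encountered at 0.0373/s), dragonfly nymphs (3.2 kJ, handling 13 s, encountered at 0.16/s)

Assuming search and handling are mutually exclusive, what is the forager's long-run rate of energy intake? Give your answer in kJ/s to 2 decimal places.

0.29 kJ/s

R = Σλ_iE_i / (1 + Σλ_ih_i)
Numerator: 0.0373×17 + 0.16×3.2 = 1.146
Denominator: 1 + 0.0373×24 + 0.16×13 = 3.975
R = 1.146/3.975 = 0.2883 kJ/s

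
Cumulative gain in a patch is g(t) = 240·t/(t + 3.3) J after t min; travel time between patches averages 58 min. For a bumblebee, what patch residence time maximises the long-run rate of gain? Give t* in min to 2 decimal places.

13.83 min

By the marginal value theorem, leave when the instantaneous gain rate g'(t) equals the habitat-wide average g(t)/(T + t).
g'(t) = 240·3.3/(t + 3.3)². Setting 240·3.3/(t+3.3)² = 240t/[(t+3.3)(58+t)] gives 3.3(58+t) = t(t+3.3), so t² = 3.3×58 = 191.4.
t* = √191.4 = 13.83 min.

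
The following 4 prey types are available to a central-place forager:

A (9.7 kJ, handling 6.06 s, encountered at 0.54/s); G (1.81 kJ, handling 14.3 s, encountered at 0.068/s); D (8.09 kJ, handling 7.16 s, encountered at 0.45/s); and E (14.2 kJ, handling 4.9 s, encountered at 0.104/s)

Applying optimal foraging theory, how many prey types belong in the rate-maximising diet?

2

E/h in descending order: E 2.9, A 1.6, D 1.13, G 0.127 kJ/s. The optimal diet is the largest prefix of this list for which every included type satisfies E_i/h_i > R on the types above it.
Rate on top 1: 0.9783. A: 1.6 > 0.9783 → include.
Rate on top 2: 1.404. D: 1.13 < 1.404 → exclude; stop.
Optimal diet: E, A — 2 of 4 types.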